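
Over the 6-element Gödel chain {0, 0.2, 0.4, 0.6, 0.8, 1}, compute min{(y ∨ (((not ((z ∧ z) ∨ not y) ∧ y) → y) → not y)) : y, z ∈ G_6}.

The minimum is attained at y = 0.2, z = 0:
  (z ∧ z) = min(0, 0) = 0
  not y: Gödel ¬ of 0.2 = 0 (operand ≠ 0)
  ((z ∧ z) ∨ not y) = max(0, 0) = 0
  not ((z ∧ z) ∨ not y): Gödel ¬ of 0 = 1 (operand is 0)
  (not ((z ∧ z) ∨ not y) ∧ y) = min(1, 0.2) = 0.2
  ((not ((z ∧ z) ∨ not y) ∧ y) → y): 0.2 ≤ 0.2, so result = 1
  not y: Gödel ¬ of 0.2 = 0 (operand ≠ 0)
  (((not ((z ∧ z) ∨ not y) ∧ y) → y) → not y): 1 > 0, so result = 0
  (y ∨ (((not ((z ∧ z) ∨ not y) ∧ y) → y) → not y)) = max(0.2, 0) = 0.2
Checking all 36 assignments confirms none give a value below 0.20.

0.20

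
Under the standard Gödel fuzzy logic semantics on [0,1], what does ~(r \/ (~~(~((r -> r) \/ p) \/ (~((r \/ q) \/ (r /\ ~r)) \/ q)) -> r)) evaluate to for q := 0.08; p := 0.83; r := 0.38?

(r -> r): 0.38 ≤ 0.38, so result = 1
((r -> r) \/ p) = max(1, 0.83) = 1
~((r -> r) \/ p): Gödel ¬ of 1 = 0 (operand ≠ 0)
(r \/ q) = max(0.38, 0.08) = 0.38
~r: Gödel ¬ of 0.38 = 0 (operand ≠ 0)
(r /\ ~r) = min(0.38, 0) = 0
((r \/ q) \/ (r /\ ~r)) = max(0.38, 0) = 0.38
~((r \/ q) \/ (r /\ ~r)): Gödel ¬ of 0.38 = 0 (operand ≠ 0)
(~((r \/ q) \/ (r /\ ~r)) \/ q) = max(0, 0.08) = 0.08
(~((r -> r) \/ p) \/ (~((r \/ q) \/ (r /\ ~r)) \/ q)) = max(0, 0.08) = 0.08
~(~((r -> r) \/ p) \/ (~((r \/ q) \/ (r /\ ~r)) \/ q)): Gödel ¬ of 0.08 = 0 (operand ≠ 0)
~~(~((r -> r) \/ p) \/ (~((r \/ q) \/ (r /\ ~r)) \/ q)): Gödel ¬ of 0 = 1 (operand is 0)
(~~(~((r -> r) \/ p) \/ (~((r \/ q) \/ (r /\ ~r)) \/ q)) -> r): 1 > 0.38, so result = 0.38
(r \/ (~~(~((r -> r) \/ p) \/ (~((r \/ q) \/ (r /\ ~r)) \/ q)) -> r)) = max(0.38, 0.38) = 0.38
~(r \/ (~~(~((r -> r) \/ p) \/ (~((r \/ q) \/ (r /\ ~r)) \/ q)) -> r)): Gödel ¬ of 0.38 = 0 (operand ≠ 0)

0.00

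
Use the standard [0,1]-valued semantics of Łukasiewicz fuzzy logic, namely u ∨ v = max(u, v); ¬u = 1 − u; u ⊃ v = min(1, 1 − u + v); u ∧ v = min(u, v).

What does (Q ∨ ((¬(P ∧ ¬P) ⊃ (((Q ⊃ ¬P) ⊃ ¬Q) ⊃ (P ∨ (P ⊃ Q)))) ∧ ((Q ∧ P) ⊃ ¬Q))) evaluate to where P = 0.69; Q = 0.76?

0.76

¬P: Łukasiewicz ¬ gives 1 − 0.69 = 0.31
(P ∧ ¬P) = min(0.69, 0.31) = 0.31
¬(P ∧ ¬P): Łukasiewicz ¬ gives 1 − 0.31 = 0.69
¬P: Łukasiewicz ¬ gives 1 − 0.69 = 0.31
(Q ⊃ ¬P): min(1, 1 − 0.76 + 0.31) = 0.55
¬Q: Łukasiewicz ¬ gives 1 − 0.76 = 0.24
((Q ⊃ ¬P) ⊃ ¬Q): min(1, 1 − 0.55 + 0.24) = 0.69
(P ⊃ Q): min(1, 1 − 0.69 + 0.76) = 1
(P ∨ (P ⊃ Q)) = max(0.69, 1) = 1
(((Q ⊃ ¬P) ⊃ ¬Q) ⊃ (P ∨ (P ⊃ Q))): min(1, 1 − 0.69 + 1) = 1
(¬(P ∧ ¬P) ⊃ (((Q ⊃ ¬P) ⊃ ¬Q) ⊃ (P ∨ (P ⊃ Q)))): min(1, 1 − 0.69 + 1) = 1
(Q ∧ P) = min(0.76, 0.69) = 0.69
¬Q: Łukasiewicz ¬ gives 1 − 0.76 = 0.24
((Q ∧ P) ⊃ ¬Q): min(1, 1 − 0.69 + 0.24) = 0.55
((¬(P ∧ ¬P) ⊃ (((Q ⊃ ¬P) ⊃ ¬Q) ⊃ (P ∨ (P ⊃ Q)))) ∧ ((Q ∧ P) ⊃ ¬Q)) = min(1, 0.55) = 0.55
(Q ∨ ((¬(P ∧ ¬P) ⊃ (((Q ⊃ ¬P) ⊃ ¬Q) ⊃ (P ∨ (P ⊃ Q)))) ∧ ((Q ∧ P) ⊃ ¬Q))) = max(0.76, 0.55) = 0.76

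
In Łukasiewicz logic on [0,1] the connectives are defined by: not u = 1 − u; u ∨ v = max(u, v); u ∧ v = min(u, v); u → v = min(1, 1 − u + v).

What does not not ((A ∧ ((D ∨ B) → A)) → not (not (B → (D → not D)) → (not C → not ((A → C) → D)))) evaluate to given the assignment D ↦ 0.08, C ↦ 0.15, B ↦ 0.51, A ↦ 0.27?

(D ∨ B) = max(0.08, 0.51) = 0.51
((D ∨ B) → A): min(1, 1 − 0.51 + 0.27) = 0.76
(A ∧ ((D ∨ B) → A)) = min(0.27, 0.76) = 0.27
not D: Łukasiewicz ¬ gives 1 − 0.08 = 0.92
(D → not D): min(1, 1 − 0.08 + 0.92) = 1
(B → (D → not D)): min(1, 1 − 0.51 + 1) = 1
not (B → (D → not D)): Łukasiewicz ¬ gives 1 − 1 = 0
not C: Łukasiewicz ¬ gives 1 − 0.15 = 0.85
(A → C): min(1, 1 − 0.27 + 0.15) = 0.88
((A → C) → D): min(1, 1 − 0.88 + 0.08) = 0.2
not ((A → C) → D): Łukasiewicz ¬ gives 1 − 0.2 = 0.8
(not C → not ((A → C) → D)): min(1, 1 − 0.85 + 0.8) = 0.95
(not (B → (D → not D)) → (not C → not ((A → C) → D))): min(1, 1 − 0 + 0.95) = 1
not (not (B → (D → not D)) → (not C → not ((A → C) → D))): Łukasiewicz ¬ gives 1 − 1 = 0
((A ∧ ((D ∨ B) → A)) → not (not (B → (D → not D)) → (not C → not ((A → C) → D)))): min(1, 1 − 0.27 + 0) = 0.73
not ((A ∧ ((D ∨ B) → A)) → not (not (B → (D → not D)) → (not C → not ((A → C) → D)))): Łukasiewicz ¬ gives 1 − 0.73 = 0.27
not not ((A ∧ ((D ∨ B) → A)) → not (not (B → (D → not D)) → (not C → not ((A → C) → D)))): Łukasiewicz ¬ gives 1 − 0.27 = 0.73

0.73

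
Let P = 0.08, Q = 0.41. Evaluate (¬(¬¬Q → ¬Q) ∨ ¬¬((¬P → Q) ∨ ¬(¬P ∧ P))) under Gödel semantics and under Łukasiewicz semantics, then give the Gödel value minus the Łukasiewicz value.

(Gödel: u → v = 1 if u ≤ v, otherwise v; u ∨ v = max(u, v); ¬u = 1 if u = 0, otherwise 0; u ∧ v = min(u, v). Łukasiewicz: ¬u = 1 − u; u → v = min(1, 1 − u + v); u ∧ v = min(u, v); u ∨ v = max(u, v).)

Gödel evaluation:
  ¬Q: Gödel ¬ of 0.41 = 0 (operand ≠ 0)
  ¬¬Q: Gödel ¬ of 0 = 1 (operand is 0)
  ¬Q: Gödel ¬ of 0.41 = 0 (operand ≠ 0)
  (¬¬Q → ¬Q): 1 > 0, so result = 0
  ¬(¬¬Q → ¬Q): Gödel ¬ of 0 = 1 (operand is 0)
  ¬P: Gödel ¬ of 0.08 = 0 (operand ≠ 0)
  (¬P → Q): 0 ≤ 0.41, so result = 1
  ¬P: Gödel ¬ of 0.08 = 0 (operand ≠ 0)
  (¬P ∧ P) = min(0, 0.08) = 0
  ¬(¬P ∧ P): Gödel ¬ of 0 = 1 (operand is 0)
  ((¬P → Q) ∨ ¬(¬P ∧ P)) = max(1, 1) = 1
  ¬((¬P → Q) ∨ ¬(¬P ∧ P)): Gödel ¬ of 1 = 0 (operand ≠ 0)
  ¬¬((¬P → Q) ∨ ¬(¬P ∧ P)): Gödel ¬ of 0 = 1 (operand is 0)
  (¬(¬¬Q → ¬Q) ∨ ¬¬((¬P → Q) ∨ ¬(¬P ∧ P))) = max(1, 1) = 1
  Gödel value = 1
Łukasiewicz evaluation:
  ¬Q: Łukasiewicz ¬ gives 1 − 0.41 = 0.59
  ¬¬Q: Łukasiewicz ¬ gives 1 − 0.59 = 0.41
  ¬Q: Łukasiewicz ¬ gives 1 − 0.41 = 0.59
  (¬¬Q → ¬Q): min(1, 1 − 0.41 + 0.59) = 1
  ¬(¬¬Q → ¬Q): Łukasiewicz ¬ gives 1 − 1 = 0
  ¬P: Łukasiewicz ¬ gives 1 − 0.08 = 0.92
  (¬P → Q): min(1, 1 − 0.92 + 0.41) = 0.49
  ¬P: Łukasiewicz ¬ gives 1 − 0.08 = 0.92
  (¬P ∧ P) = min(0.92, 0.08) = 0.08
  ¬(¬P ∧ P): Łukasiewicz ¬ gives 1 − 0.08 = 0.92
  ((¬P → Q) ∨ ¬(¬P ∧ P)) = max(0.49, 0.92) = 0.92
  ¬((¬P → Q) ∨ ¬(¬P ∧ P)): Łukasiewicz ¬ gives 1 − 0.92 = 0.08
  ¬¬((¬P → Q) ∨ ¬(¬P ∧ P)): Łukasiewicz ¬ gives 1 − 0.08 = 0.92
  (¬(¬¬Q → ¬Q) ∨ ¬¬((¬P → Q) ∨ ¬(¬P ∧ P))) = max(0, 0.92) = 0.92
  Łukasiewicz value = 0.92
Difference: 1 − 0.92 = 0.08

0.08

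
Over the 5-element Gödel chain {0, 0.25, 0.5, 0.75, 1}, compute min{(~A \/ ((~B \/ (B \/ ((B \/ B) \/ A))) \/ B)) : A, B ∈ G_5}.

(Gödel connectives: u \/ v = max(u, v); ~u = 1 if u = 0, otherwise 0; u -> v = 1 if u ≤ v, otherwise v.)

The minimum is attained at A = 0.25, B = 0.25:
  ~A: Gödel ¬ of 0.25 = 0 (operand ≠ 0)
  ~B: Gödel ¬ of 0.25 = 0 (operand ≠ 0)
  (B \/ B) = max(0.25, 0.25) = 0.25
  ((B \/ B) \/ A) = max(0.25, 0.25) = 0.25
  (B \/ ((B \/ B) \/ A)) = max(0.25, 0.25) = 0.25
  (~B \/ (B \/ ((B \/ B) \/ A))) = max(0, 0.25) = 0.25
  ((~B \/ (B \/ ((B \/ B) \/ A))) \/ B) = max(0.25, 0.25) = 0.25
  (~A \/ ((~B \/ (B \/ ((B \/ B) \/ A))) \/ B)) = max(0, 0.25) = 0.25
Checking all 25 assignments confirms none give a value below 0.25.

0.25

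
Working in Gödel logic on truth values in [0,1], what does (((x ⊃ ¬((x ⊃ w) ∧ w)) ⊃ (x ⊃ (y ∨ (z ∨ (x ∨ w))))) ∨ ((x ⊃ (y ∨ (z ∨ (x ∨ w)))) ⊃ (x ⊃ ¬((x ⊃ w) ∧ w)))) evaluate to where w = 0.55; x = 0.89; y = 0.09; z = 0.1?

1.00

(x ⊃ w): 0.89 > 0.55, so result = 0.55
((x ⊃ w) ∧ w) = min(0.55, 0.55) = 0.55
¬((x ⊃ w) ∧ w): Gödel ¬ of 0.55 = 0 (operand ≠ 0)
(x ⊃ ¬((x ⊃ w) ∧ w)): 0.89 > 0, so result = 0
(x ∨ w) = max(0.89, 0.55) = 0.89
(z ∨ (x ∨ w)) = max(0.1, 0.89) = 0.89
(y ∨ (z ∨ (x ∨ w))) = max(0.09, 0.89) = 0.89
(x ⊃ (y ∨ (z ∨ (x ∨ w)))): 0.89 ≤ 0.89, so result = 1
((x ⊃ ¬((x ⊃ w) ∧ w)) ⊃ (x ⊃ (y ∨ (z ∨ (x ∨ w))))): 0 ≤ 1, so result = 1
(x ∨ w) = max(0.89, 0.55) = 0.89
(z ∨ (x ∨ w)) = max(0.1, 0.89) = 0.89
(y ∨ (z ∨ (x ∨ w))) = max(0.09, 0.89) = 0.89
(x ⊃ (y ∨ (z ∨ (x ∨ w)))): 0.89 ≤ 0.89, so result = 1
(x ⊃ w): 0.89 > 0.55, so result = 0.55
((x ⊃ w) ∧ w) = min(0.55, 0.55) = 0.55
¬((x ⊃ w) ∧ w): Gödel ¬ of 0.55 = 0 (operand ≠ 0)
(x ⊃ ¬((x ⊃ w) ∧ w)): 0.89 > 0, so result = 0
((x ⊃ (y ∨ (z ∨ (x ∨ w)))) ⊃ (x ⊃ ¬((x ⊃ w) ∧ w))): 1 > 0, so result = 0
(((x ⊃ ¬((x ⊃ w) ∧ w)) ⊃ (x ⊃ (y ∨ (z ∨ (x ∨ w))))) ∨ ((x ⊃ (y ∨ (z ∨ (x ∨ w)))) ⊃ (x ⊃ ¬((x ⊃ w) ∧ w)))) = max(1, 0) = 1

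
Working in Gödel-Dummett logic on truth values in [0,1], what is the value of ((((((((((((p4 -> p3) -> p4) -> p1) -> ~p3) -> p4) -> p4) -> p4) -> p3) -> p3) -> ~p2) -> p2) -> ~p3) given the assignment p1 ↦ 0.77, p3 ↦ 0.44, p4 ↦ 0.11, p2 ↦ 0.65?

(p4 -> p3): 0.11 ≤ 0.44, so result = 1
((p4 -> p3) -> p4): 1 > 0.11, so result = 0.11
(((p4 -> p3) -> p4) -> p1): 0.11 ≤ 0.77, so result = 1
~p3: Gödel ¬ of 0.44 = 0 (operand ≠ 0)
((((p4 -> p3) -> p4) -> p1) -> ~p3): 1 > 0, so result = 0
(((((p4 -> p3) -> p4) -> p1) -> ~p3) -> p4): 0 ≤ 0.11, so result = 1
((((((p4 -> p3) -> p4) -> p1) -> ~p3) -> p4) -> p4): 1 > 0.11, so result = 0.11
(((((((p4 -> p3) -> p4) -> p1) -> ~p3) -> p4) -> p4) -> p4): 0.11 ≤ 0.11, so result = 1
((((((((p4 -> p3) -> p4) -> p1) -> ~p3) -> p4) -> p4) -> p4) -> p3): 1 > 0.44, so result = 0.44
(((((((((p4 -> p3) -> p4) -> p1) -> ~p3) -> p4) -> p4) -> p4) -> p3) -> p3): 0.44 ≤ 0.44, so result = 1
~p2: Gödel ¬ of 0.65 = 0 (operand ≠ 0)
((((((((((p4 -> p3) -> p4) -> p1) -> ~p3) -> p4) -> p4) -> p4) -> p3) -> p3) -> ~p2): 1 > 0, so result = 0
(((((((((((p4 -> p3) -> p4) -> p1) -> ~p3) -> p4) -> p4) -> p4) -> p3) -> p3) -> ~p2) -> p2): 0 ≤ 0.65, so result = 1
~p3: Gödel ¬ of 0.44 = 0 (operand ≠ 0)
((((((((((((p4 -> p3) -> p4) -> p1) -> ~p3) -> p4) -> p4) -> p4) -> p3) -> p3) -> ~p2) -> p2) -> ~p3): 1 > 0, so result = 0

0.00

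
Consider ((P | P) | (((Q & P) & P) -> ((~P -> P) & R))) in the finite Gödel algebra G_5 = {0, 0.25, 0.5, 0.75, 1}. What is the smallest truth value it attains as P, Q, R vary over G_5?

0.25

The minimum is attained at P = 0.25, Q = 0.25, R = 0:
  (P | P) = max(0.25, 0.25) = 0.25
  (Q & P) = min(0.25, 0.25) = 0.25
  ((Q & P) & P) = min(0.25, 0.25) = 0.25
  ~P: Gödel ¬ of 0.25 = 0 (operand ≠ 0)
  (~P -> P): 0 ≤ 0.25, so result = 1
  ((~P -> P) & R) = min(1, 0) = 0
  (((Q & P) & P) -> ((~P -> P) & R)): 0.25 > 0, so result = 0
  ((P | P) | (((Q & P) & P) -> ((~P -> P) & R))) = max(0.25, 0) = 0.25
Checking all 125 assignments confirms none give a value below 0.25.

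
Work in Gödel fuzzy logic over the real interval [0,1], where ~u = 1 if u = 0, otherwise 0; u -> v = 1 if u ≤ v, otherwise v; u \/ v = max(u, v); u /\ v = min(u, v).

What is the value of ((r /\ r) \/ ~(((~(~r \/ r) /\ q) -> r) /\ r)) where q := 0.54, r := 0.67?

(r /\ r) = min(0.67, 0.67) = 0.67
~r: Gödel ¬ of 0.67 = 0 (operand ≠ 0)
(~r \/ r) = max(0, 0.67) = 0.67
~(~r \/ r): Gödel ¬ of 0.67 = 0 (operand ≠ 0)
(~(~r \/ r) /\ q) = min(0, 0.54) = 0
((~(~r \/ r) /\ q) -> r): 0 ≤ 0.67, so result = 1
(((~(~r \/ r) /\ q) -> r) /\ r) = min(1, 0.67) = 0.67
~(((~(~r \/ r) /\ q) -> r) /\ r): Gödel ¬ of 0.67 = 0 (operand ≠ 0)
((r /\ r) \/ ~(((~(~r \/ r) /\ q) -> r) /\ r)) = max(0.67, 0) = 0.67

0.67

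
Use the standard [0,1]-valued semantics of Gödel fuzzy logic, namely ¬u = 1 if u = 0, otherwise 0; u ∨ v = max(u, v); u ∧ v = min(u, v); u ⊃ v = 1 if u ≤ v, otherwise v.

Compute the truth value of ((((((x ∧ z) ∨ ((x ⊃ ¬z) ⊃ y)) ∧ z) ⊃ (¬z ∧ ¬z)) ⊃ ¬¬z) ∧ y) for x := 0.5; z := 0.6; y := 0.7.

(x ∧ z) = min(0.5, 0.6) = 0.5
¬z: Gödel ¬ of 0.6 = 0 (operand ≠ 0)
(x ⊃ ¬z): 0.5 > 0, so result = 0
((x ⊃ ¬z) ⊃ y): 0 ≤ 0.7, so result = 1
((x ∧ z) ∨ ((x ⊃ ¬z) ⊃ y)) = max(0.5, 1) = 1
(((x ∧ z) ∨ ((x ⊃ ¬z) ⊃ y)) ∧ z) = min(1, 0.6) = 0.6
¬z: Gödel ¬ of 0.6 = 0 (operand ≠ 0)
¬z: Gödel ¬ of 0.6 = 0 (operand ≠ 0)
(¬z ∧ ¬z) = min(0, 0) = 0
((((x ∧ z) ∨ ((x ⊃ ¬z) ⊃ y)) ∧ z) ⊃ (¬z ∧ ¬z)): 0.6 > 0, so result = 0
¬z: Gödel ¬ of 0.6 = 0 (operand ≠ 0)
¬¬z: Gödel ¬ of 0 = 1 (operand is 0)
(((((x ∧ z) ∨ ((x ⊃ ¬z) ⊃ y)) ∧ z) ⊃ (¬z ∧ ¬z)) ⊃ ¬¬z): 0 ≤ 1, so result = 1
((((((x ∧ z) ∨ ((x ⊃ ¬z) ⊃ y)) ∧ z) ⊃ (¬z ∧ ¬z)) ⊃ ¬¬z) ∧ y) = min(1, 0.7) = 0.7

0.70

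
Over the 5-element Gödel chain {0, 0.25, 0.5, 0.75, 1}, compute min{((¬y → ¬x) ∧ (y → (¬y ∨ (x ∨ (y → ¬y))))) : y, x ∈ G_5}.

0.00

The minimum is attained at y = 0, x = 0.25:
  ¬y: Gödel ¬ of 0 = 1 (operand is 0)
  ¬x: Gödel ¬ of 0.25 = 0 (operand ≠ 0)
  (¬y → ¬x): 1 > 0, so result = 0
  ¬y: Gödel ¬ of 0 = 1 (operand is 0)
  ¬y: Gödel ¬ of 0 = 1 (operand is 0)
  (y → ¬y): 0 ≤ 1, so result = 1
  (x ∨ (y → ¬y)) = max(0.25, 1) = 1
  (¬y ∨ (x ∨ (y → ¬y))) = max(1, 1) = 1
  (y → (¬y ∨ (x ∨ (y → ¬y)))): 0 ≤ 1, so result = 1
  ((¬y → ¬x) ∧ (y → (¬y ∨ (x ∨ (y → ¬y))))) = min(0, 1) = 0
Checking all 25 assignments confirms none give a value below 0.00.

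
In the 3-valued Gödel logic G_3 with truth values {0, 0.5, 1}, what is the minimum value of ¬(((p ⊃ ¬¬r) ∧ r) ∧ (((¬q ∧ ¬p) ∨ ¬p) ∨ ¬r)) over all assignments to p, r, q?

The minimum is attained at p = 0, r = 0.5, q = 0:
  ¬r: Gödel ¬ of 0.5 = 0 (operand ≠ 0)
  ¬¬r: Gödel ¬ of 0 = 1 (operand is 0)
  (p ⊃ ¬¬r): 0 ≤ 1, so result = 1
  ((p ⊃ ¬¬r) ∧ r) = min(1, 0.5) = 0.5
  ¬q: Gödel ¬ of 0 = 1 (operand is 0)
  ¬p: Gödel ¬ of 0 = 1 (operand is 0)
  (¬q ∧ ¬p) = min(1, 1) = 1
  ¬p: Gödel ¬ of 0 = 1 (operand is 0)
  ((¬q ∧ ¬p) ∨ ¬p) = max(1, 1) = 1
  ¬r: Gödel ¬ of 0.5 = 0 (operand ≠ 0)
  (((¬q ∧ ¬p) ∨ ¬p) ∨ ¬r) = max(1, 0) = 1
  (((p ⊃ ¬¬r) ∧ r) ∧ (((¬q ∧ ¬p) ∨ ¬p) ∨ ¬r)) = min(0.5, 1) = 0.5
  ¬(((p ⊃ ¬¬r) ∧ r) ∧ (((¬q ∧ ¬p) ∨ ¬p) ∨ ¬r)): Gödel ¬ of 0.5 = 0 (operand ≠ 0)
Checking all 27 assignments confirms none give a value below 0.00.

0.00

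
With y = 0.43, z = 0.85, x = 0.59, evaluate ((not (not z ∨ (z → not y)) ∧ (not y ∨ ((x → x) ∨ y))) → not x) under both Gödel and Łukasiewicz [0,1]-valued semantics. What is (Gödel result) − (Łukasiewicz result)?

Gödel evaluation:
  not z: Gödel ¬ of 0.85 = 0 (operand ≠ 0)
  not y: Gödel ¬ of 0.43 = 0 (operand ≠ 0)
  (z → not y): 0.85 > 0, so result = 0
  (not z ∨ (z → not y)) = max(0, 0) = 0
  not (not z ∨ (z → not y)): Gödel ¬ of 0 = 1 (operand is 0)
  not y: Gödel ¬ of 0.43 = 0 (operand ≠ 0)
  (x → x): 0.59 ≤ 0.59, so result = 1
  ((x → x) ∨ y) = max(1, 0.43) = 1
  (not y ∨ ((x → x) ∨ y)) = max(0, 1) = 1
  (not (not z ∨ (z → not y)) ∧ (not y ∨ ((x → x) ∨ y))) = min(1, 1) = 1
  not x: Gödel ¬ of 0.59 = 0 (operand ≠ 0)
  ((not (not z ∨ (z → not y)) ∧ (not y ∨ ((x → x) ∨ y))) → not x): 1 > 0, so result = 0
  Gödel value = 0
Łukasiewicz evaluation:
  not z: Łukasiewicz ¬ gives 1 − 0.85 = 0.15
  not y: Łukasiewicz ¬ gives 1 − 0.43 = 0.57
  (z → not y): min(1, 1 − 0.85 + 0.57) = 0.72
  (not z ∨ (z → not y)) = max(0.15, 0.72) = 0.72
  not (not z ∨ (z → not y)): Łukasiewicz ¬ gives 1 − 0.72 = 0.28
  not y: Łukasiewicz ¬ gives 1 − 0.43 = 0.57
  (x → x): min(1, 1 − 0.59 + 0.59) = 1
  ((x → x) ∨ y) = max(1, 0.43) = 1
  (not y ∨ ((x → x) ∨ y)) = max(0.57, 1) = 1
  (not (not z ∨ (z → not y)) ∧ (not y ∨ ((x → x) ∨ y))) = min(0.28, 1) = 0.28
  not x: Łukasiewicz ¬ gives 1 − 0.59 = 0.41
  ((not (not z ∨ (z → not y)) ∧ (not y ∨ ((x → x) ∨ y))) → not x): min(1, 1 − 0.28 + 0.41) = 1
  Łukasiewicz value = 1
Difference: 0 − 1 = -1.00

-1.00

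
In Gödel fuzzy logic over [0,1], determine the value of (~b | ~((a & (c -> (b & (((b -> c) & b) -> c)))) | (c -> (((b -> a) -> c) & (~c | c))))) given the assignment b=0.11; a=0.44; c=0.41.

0.00

~b: Gödel ¬ of 0.11 = 0 (operand ≠ 0)
(b -> c): 0.11 ≤ 0.41, so result = 1
((b -> c) & b) = min(1, 0.11) = 0.11
(((b -> c) & b) -> c): 0.11 ≤ 0.41, so result = 1
(b & (((b -> c) & b) -> c)) = min(0.11, 1) = 0.11
(c -> (b & (((b -> c) & b) -> c))): 0.41 > 0.11, so result = 0.11
(a & (c -> (b & (((b -> c) & b) -> c)))) = min(0.44, 0.11) = 0.11
(b -> a): 0.11 ≤ 0.44, so result = 1
((b -> a) -> c): 1 > 0.41, so result = 0.41
~c: Gödel ¬ of 0.41 = 0 (operand ≠ 0)
(~c | c) = max(0, 0.41) = 0.41
(((b -> a) -> c) & (~c | c)) = min(0.41, 0.41) = 0.41
(c -> (((b -> a) -> c) & (~c | c))): 0.41 ≤ 0.41, so result = 1
((a & (c -> (b & (((b -> c) & b) -> c)))) | (c -> (((b -> a) -> c) & (~c | c)))) = max(0.11, 1) = 1
~((a & (c -> (b & (((b -> c) & b) -> c)))) | (c -> (((b -> a) -> c) & (~c | c)))): Gödel ¬ of 1 = 0 (operand ≠ 0)
(~b | ~((a & (c -> (b & (((b -> c) & b) -> c)))) | (c -> (((b -> a) -> c) & (~c | c))))) = max(0, 0) = 0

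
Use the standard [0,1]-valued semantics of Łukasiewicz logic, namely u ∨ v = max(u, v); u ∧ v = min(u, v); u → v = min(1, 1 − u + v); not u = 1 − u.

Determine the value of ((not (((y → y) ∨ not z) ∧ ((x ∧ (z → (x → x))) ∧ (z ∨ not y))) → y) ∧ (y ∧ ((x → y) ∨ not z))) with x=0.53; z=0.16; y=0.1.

(y → y): min(1, 1 − 0.1 + 0.1) = 1
not z: Łukasiewicz ¬ gives 1 − 0.16 = 0.84
((y → y) ∨ not z) = max(1, 0.84) = 1
(x → x): min(1, 1 − 0.53 + 0.53) = 1
(z → (x → x)): min(1, 1 − 0.16 + 1) = 1
(x ∧ (z → (x → x))) = min(0.53, 1) = 0.53
not y: Łukasiewicz ¬ gives 1 − 0.1 = 0.9
(z ∨ not y) = max(0.16, 0.9) = 0.9
((x ∧ (z → (x → x))) ∧ (z ∨ not y)) = min(0.53, 0.9) = 0.53
(((y → y) ∨ not z) ∧ ((x ∧ (z → (x → x))) ∧ (z ∨ not y))) = min(1, 0.53) = 0.53
not (((y → y) ∨ not z) ∧ ((x ∧ (z → (x → x))) ∧ (z ∨ not y))): Łukasiewicz ¬ gives 1 − 0.53 = 0.47
(not (((y → y) ∨ not z) ∧ ((x ∧ (z → (x → x))) ∧ (z ∨ not y))) → y): min(1, 1 − 0.47 + 0.1) = 0.63
(x → y): min(1, 1 − 0.53 + 0.1) = 0.57
not z: Łukasiewicz ¬ gives 1 − 0.16 = 0.84
((x → y) ∨ not z) = max(0.57, 0.84) = 0.84
(y ∧ ((x → y) ∨ not z)) = min(0.1, 0.84) = 0.1
((not (((y → y) ∨ not z) ∧ ((x ∧ (z → (x → x))) ∧ (z ∨ not y))) → y) ∧ (y ∧ ((x → y) ∨ not z))) = min(0.63, 0.1) = 0.1

0.10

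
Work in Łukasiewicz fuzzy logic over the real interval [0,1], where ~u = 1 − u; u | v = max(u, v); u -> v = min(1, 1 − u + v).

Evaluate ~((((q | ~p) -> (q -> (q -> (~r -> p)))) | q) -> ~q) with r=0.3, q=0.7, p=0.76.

~p: Łukasiewicz ¬ gives 1 − 0.76 = 0.24
(q | ~p) = max(0.7, 0.24) = 0.7
~r: Łukasiewicz ¬ gives 1 − 0.3 = 0.7
(~r -> p): min(1, 1 − 0.7 + 0.76) = 1
(q -> (~r -> p)): min(1, 1 − 0.7 + 1) = 1
(q -> (q -> (~r -> p))): min(1, 1 − 0.7 + 1) = 1
((q | ~p) -> (q -> (q -> (~r -> p)))): min(1, 1 − 0.7 + 1) = 1
(((q | ~p) -> (q -> (q -> (~r -> p)))) | q) = max(1, 0.7) = 1
~q: Łukasiewicz ¬ gives 1 − 0.7 = 0.3
((((q | ~p) -> (q -> (q -> (~r -> p)))) | q) -> ~q): min(1, 1 − 1 + 0.3) = 0.3
~((((q | ~p) -> (q -> (q -> (~r -> p)))) | q) -> ~q): Łukasiewicz ¬ gives 1 − 0.3 = 0.7

0.70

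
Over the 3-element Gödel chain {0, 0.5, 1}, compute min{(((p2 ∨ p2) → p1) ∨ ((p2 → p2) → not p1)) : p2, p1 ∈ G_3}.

The minimum is attained at p2 = 1, p1 = 0.5:
  (p2 ∨ p2) = max(1, 1) = 1
  ((p2 ∨ p2) → p1): 1 > 0.5, so result = 0.5
  (p2 → p2): 1 ≤ 1, so result = 1
  not p1: Gödel ¬ of 0.5 = 0 (operand ≠ 0)
  ((p2 → p2) → not p1): 1 > 0, so result = 0
  (((p2 ∨ p2) → p1) ∨ ((p2 → p2) → not p1)) = max(0.5, 0) = 0.5
Checking all 9 assignments confirms none give a value below 0.50.

0.50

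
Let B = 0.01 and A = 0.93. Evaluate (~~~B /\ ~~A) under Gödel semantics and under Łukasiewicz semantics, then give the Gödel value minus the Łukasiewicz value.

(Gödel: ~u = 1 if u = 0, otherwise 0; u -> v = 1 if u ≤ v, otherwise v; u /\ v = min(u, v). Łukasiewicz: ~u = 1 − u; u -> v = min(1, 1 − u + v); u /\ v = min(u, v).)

-0.93

Gödel evaluation:
  ~B: Gödel ¬ of 0.01 = 0 (operand ≠ 0)
  ~~B: Gödel ¬ of 0 = 1 (operand is 0)
  ~~~B: Gödel ¬ of 1 = 0 (operand ≠ 0)
  ~A: Gödel ¬ of 0.93 = 0 (operand ≠ 0)
  ~~A: Gödel ¬ of 0 = 1 (operand is 0)
  (~~~B /\ ~~A) = min(0, 1) = 0
  Gödel value = 0
Łukasiewicz evaluation:
  ~B: Łukasiewicz ¬ gives 1 − 0.01 = 0.99
  ~~B: Łukasiewicz ¬ gives 1 − 0.99 = 0.01
  ~~~B: Łukasiewicz ¬ gives 1 − 0.01 = 0.99
  ~A: Łukasiewicz ¬ gives 1 − 0.93 = 0.07
  ~~A: Łukasiewicz ¬ gives 1 − 0.07 = 0.93
  (~~~B /\ ~~A) = min(0.99, 0.93) = 0.93
  Łukasiewicz value = 0.93
Difference: 0 − 0.93 = -0.93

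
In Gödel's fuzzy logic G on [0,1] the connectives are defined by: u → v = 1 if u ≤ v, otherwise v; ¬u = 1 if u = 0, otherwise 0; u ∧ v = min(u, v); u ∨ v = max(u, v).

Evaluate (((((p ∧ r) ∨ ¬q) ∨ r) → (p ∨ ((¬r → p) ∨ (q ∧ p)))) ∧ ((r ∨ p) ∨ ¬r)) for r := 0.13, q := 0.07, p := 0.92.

(p ∧ r) = min(0.92, 0.13) = 0.13
¬q: Gödel ¬ of 0.07 = 0 (operand ≠ 0)
((p ∧ r) ∨ ¬q) = max(0.13, 0) = 0.13
(((p ∧ r) ∨ ¬q) ∨ r) = max(0.13, 0.13) = 0.13
¬r: Gödel ¬ of 0.13 = 0 (operand ≠ 0)
(¬r → p): 0 ≤ 0.92, so result = 1
(q ∧ p) = min(0.07, 0.92) = 0.07
((¬r → p) ∨ (q ∧ p)) = max(1, 0.07) = 1
(p ∨ ((¬r → p) ∨ (q ∧ p))) = max(0.92, 1) = 1
((((p ∧ r) ∨ ¬q) ∨ r) → (p ∨ ((¬r → p) ∨ (q ∧ p)))): 0.13 ≤ 1, so result = 1
(r ∨ p) = max(0.13, 0.92) = 0.92
¬r: Gödel ¬ of 0.13 = 0 (operand ≠ 0)
((r ∨ p) ∨ ¬r) = max(0.92, 0) = 0.92
(((((p ∧ r) ∨ ¬q) ∨ r) → (p ∨ ((¬r → p) ∨ (q ∧ p)))) ∧ ((r ∨ p) ∨ ¬r)) = min(1, 0.92) = 0.92

0.92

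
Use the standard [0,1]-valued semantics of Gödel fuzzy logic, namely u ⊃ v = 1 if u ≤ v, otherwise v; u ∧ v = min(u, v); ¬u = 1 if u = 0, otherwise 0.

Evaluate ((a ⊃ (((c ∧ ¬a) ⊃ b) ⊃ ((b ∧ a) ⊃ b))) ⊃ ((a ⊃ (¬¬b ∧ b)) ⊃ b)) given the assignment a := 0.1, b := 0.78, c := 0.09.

0.78

¬a: Gödel ¬ of 0.1 = 0 (operand ≠ 0)
(c ∧ ¬a) = min(0.09, 0) = 0
((c ∧ ¬a) ⊃ b): 0 ≤ 0.78, so result = 1
(b ∧ a) = min(0.78, 0.1) = 0.1
((b ∧ a) ⊃ b): 0.1 ≤ 0.78, so result = 1
(((c ∧ ¬a) ⊃ b) ⊃ ((b ∧ a) ⊃ b)): 1 ≤ 1, so result = 1
(a ⊃ (((c ∧ ¬a) ⊃ b) ⊃ ((b ∧ a) ⊃ b))): 0.1 ≤ 1, so result = 1
¬b: Gödel ¬ of 0.78 = 0 (operand ≠ 0)
¬¬b: Gödel ¬ of 0 = 1 (operand is 0)
(¬¬b ∧ b) = min(1, 0.78) = 0.78
(a ⊃ (¬¬b ∧ b)): 0.1 ≤ 0.78, so result = 1
((a ⊃ (¬¬b ∧ b)) ⊃ b): 1 > 0.78, so result = 0.78
((a ⊃ (((c ∧ ¬a) ⊃ b) ⊃ ((b ∧ a) ⊃ b))) ⊃ ((a ⊃ (¬¬b ∧ b)) ⊃ b)): 1 > 0.78, so result = 0.78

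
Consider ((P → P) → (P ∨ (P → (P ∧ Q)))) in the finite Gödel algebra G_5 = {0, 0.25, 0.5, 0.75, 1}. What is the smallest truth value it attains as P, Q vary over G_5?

0.25

The minimum is attained at P = 0.25, Q = 0:
  (P → P): 0.25 ≤ 0.25, so result = 1
  (P ∧ Q) = min(0.25, 0) = 0
  (P → (P ∧ Q)): 0.25 > 0, so result = 0
  (P ∨ (P → (P ∧ Q))) = max(0.25, 0) = 0.25
  ((P → P) → (P ∨ (P → (P ∧ Q)))): 1 > 0.25, so result = 0.25
Checking all 25 assignments confirms none give a value below 0.25.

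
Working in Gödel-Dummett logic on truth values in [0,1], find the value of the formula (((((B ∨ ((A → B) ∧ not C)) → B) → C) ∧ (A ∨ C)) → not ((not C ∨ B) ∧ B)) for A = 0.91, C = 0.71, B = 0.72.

(A → B): 0.91 > 0.72, so result = 0.72
not C: Gödel ¬ of 0.71 = 0 (operand ≠ 0)
((A → B) ∧ not C) = min(0.72, 0) = 0
(B ∨ ((A → B) ∧ not C)) = max(0.72, 0) = 0.72
((B ∨ ((A → B) ∧ not C)) → B): 0.72 ≤ 0.72, so result = 1
(((B ∨ ((A → B) ∧ not C)) → B) → C): 1 > 0.71, so result = 0.71
(A ∨ C) = max(0.91, 0.71) = 0.91
((((B ∨ ((A → B) ∧ not C)) → B) → C) ∧ (A ∨ C)) = min(0.71, 0.91) = 0.71
not C: Gödel ¬ of 0.71 = 0 (operand ≠ 0)
(not C ∨ B) = max(0, 0.72) = 0.72
((not C ∨ B) ∧ B) = min(0.72, 0.72) = 0.72
not ((not C ∨ B) ∧ B): Gödel ¬ of 0.72 = 0 (operand ≠ 0)
(((((B ∨ ((A → B) ∧ not C)) → B) → C) ∧ (A ∨ C)) → not ((not C ∨ B) ∧ B)): 0.71 > 0, so result = 0

0.00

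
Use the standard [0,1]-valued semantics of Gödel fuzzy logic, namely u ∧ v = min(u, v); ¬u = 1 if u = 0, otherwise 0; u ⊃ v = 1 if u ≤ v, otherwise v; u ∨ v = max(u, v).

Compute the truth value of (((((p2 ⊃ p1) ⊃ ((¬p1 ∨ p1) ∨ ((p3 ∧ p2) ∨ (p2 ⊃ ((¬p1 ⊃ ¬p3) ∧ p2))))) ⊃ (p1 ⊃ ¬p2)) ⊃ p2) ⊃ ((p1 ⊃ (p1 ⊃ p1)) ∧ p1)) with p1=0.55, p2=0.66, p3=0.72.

0.55

(p2 ⊃ p1): 0.66 > 0.55, so result = 0.55
¬p1: Gödel ¬ of 0.55 = 0 (operand ≠ 0)
(¬p1 ∨ p1) = max(0, 0.55) = 0.55
(p3 ∧ p2) = min(0.72, 0.66) = 0.66
¬p1: Gödel ¬ of 0.55 = 0 (operand ≠ 0)
¬p3: Gödel ¬ of 0.72 = 0 (operand ≠ 0)
(¬p1 ⊃ ¬p3): 0 ≤ 0, so result = 1
((¬p1 ⊃ ¬p3) ∧ p2) = min(1, 0.66) = 0.66
(p2 ⊃ ((¬p1 ⊃ ¬p3) ∧ p2)): 0.66 ≤ 0.66, so result = 1
((p3 ∧ p2) ∨ (p2 ⊃ ((¬p1 ⊃ ¬p3) ∧ p2))) = max(0.66, 1) = 1
((¬p1 ∨ p1) ∨ ((p3 ∧ p2) ∨ (p2 ⊃ ((¬p1 ⊃ ¬p3) ∧ p2)))) = max(0.55, 1) = 1
((p2 ⊃ p1) ⊃ ((¬p1 ∨ p1) ∨ ((p3 ∧ p2) ∨ (p2 ⊃ ((¬p1 ⊃ ¬p3) ∧ p2))))): 0.55 ≤ 1, so result = 1
¬p2: Gödel ¬ of 0.66 = 0 (operand ≠ 0)
(p1 ⊃ ¬p2): 0.55 > 0, so result = 0
(((p2 ⊃ p1) ⊃ ((¬p1 ∨ p1) ∨ ((p3 ∧ p2) ∨ (p2 ⊃ ((¬p1 ⊃ ¬p3) ∧ p2))))) ⊃ (p1 ⊃ ¬p2)): 1 > 0, so result = 0
((((p2 ⊃ p1) ⊃ ((¬p1 ∨ p1) ∨ ((p3 ∧ p2) ∨ (p2 ⊃ ((¬p1 ⊃ ¬p3) ∧ p2))))) ⊃ (p1 ⊃ ¬p2)) ⊃ p2): 0 ≤ 0.66, so result = 1
(p1 ⊃ p1): 0.55 ≤ 0.55, so result = 1
(p1 ⊃ (p1 ⊃ p1)): 0.55 ≤ 1, so result = 1
((p1 ⊃ (p1 ⊃ p1)) ∧ p1) = min(1, 0.55) = 0.55
(((((p2 ⊃ p1) ⊃ ((¬p1 ∨ p1) ∨ ((p3 ∧ p2) ∨ (p2 ⊃ ((¬p1 ⊃ ¬p3) ∧ p2))))) ⊃ (p1 ⊃ ¬p2)) ⊃ p2) ⊃ ((p1 ⊃ (p1 ⊃ p1)) ∧ p1)): 1 > 0.55, so result = 0.55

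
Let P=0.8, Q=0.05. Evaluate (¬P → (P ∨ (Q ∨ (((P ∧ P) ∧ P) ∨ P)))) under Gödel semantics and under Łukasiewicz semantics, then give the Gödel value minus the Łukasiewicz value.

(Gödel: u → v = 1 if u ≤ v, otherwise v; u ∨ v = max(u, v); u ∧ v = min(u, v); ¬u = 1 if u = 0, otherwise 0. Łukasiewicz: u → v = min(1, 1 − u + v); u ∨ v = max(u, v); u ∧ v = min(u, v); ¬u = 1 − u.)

Gödel evaluation:
  ¬P: Gödel ¬ of 0.8 = 0 (operand ≠ 0)
  (P ∧ P) = min(0.8, 0.8) = 0.8
  ((P ∧ P) ∧ P) = min(0.8, 0.8) = 0.8
  (((P ∧ P) ∧ P) ∨ P) = max(0.8, 0.8) = 0.8
  (Q ∨ (((P ∧ P) ∧ P) ∨ P)) = max(0.05, 0.8) = 0.8
  (P ∨ (Q ∨ (((P ∧ P) ∧ P) ∨ P))) = max(0.8, 0.8) = 0.8
  (¬P → (P ∨ (Q ∨ (((P ∧ P) ∧ P) ∨ P)))): 0 ≤ 0.8, so result = 1
  Gödel value = 1
Łukasiewicz evaluation:
  ¬P: Łukasiewicz ¬ gives 1 − 0.8 = 0.2
  (P ∧ P) = min(0.8, 0.8) = 0.8
  ((P ∧ P) ∧ P) = min(0.8, 0.8) = 0.8
  (((P ∧ P) ∧ P) ∨ P) = max(0.8, 0.8) = 0.8
  (Q ∨ (((P ∧ P) ∧ P) ∨ P)) = max(0.05, 0.8) = 0.8
  (P ∨ (Q ∨ (((P ∧ P) ∧ P) ∨ P))) = max(0.8, 0.8) = 0.8
  (¬P → (P ∨ (Q ∨ (((P ∧ P) ∧ P) ∨ P)))): min(1, 1 − 0.2 + 0.8) = 1
  Łukasiewicz value = 1
Difference: 1 − 1 = 0.00

0.00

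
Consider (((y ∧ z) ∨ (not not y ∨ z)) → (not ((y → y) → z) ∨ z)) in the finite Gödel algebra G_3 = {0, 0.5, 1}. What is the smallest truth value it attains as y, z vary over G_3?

The minimum is attained at y = 0.5, z = 0.5:
  (y ∧ z) = min(0.5, 0.5) = 0.5
  not y: Gödel ¬ of 0.5 = 0 (operand ≠ 0)
  not not y: Gödel ¬ of 0 = 1 (operand is 0)
  (not not y ∨ z) = max(1, 0.5) = 1
  ((y ∧ z) ∨ (not not y ∨ z)) = max(0.5, 1) = 1
  (y → y): 0.5 ≤ 0.5, so result = 1
  ((y → y) → z): 1 > 0.5, so result = 0.5
  not ((y → y) → z): Gödel ¬ of 0.5 = 0 (operand ≠ 0)
  (not ((y → y) → z) ∨ z) = max(0, 0.5) = 0.5
  (((y ∧ z) ∨ (not not y ∨ z)) → (not ((y → y) → z) ∨ z)): 1 > 0.5, so result = 0.5
Checking all 9 assignments confirms none give a value below 0.50.

0.50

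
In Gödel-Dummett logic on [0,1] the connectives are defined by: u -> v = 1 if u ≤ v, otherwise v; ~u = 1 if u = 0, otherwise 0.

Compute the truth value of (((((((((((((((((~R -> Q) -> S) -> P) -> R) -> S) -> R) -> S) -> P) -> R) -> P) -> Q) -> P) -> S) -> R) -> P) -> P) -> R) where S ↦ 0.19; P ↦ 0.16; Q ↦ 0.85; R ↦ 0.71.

0.71

~R: Gödel ¬ of 0.71 = 0 (operand ≠ 0)
(~R -> Q): 0 ≤ 0.85, so result = 1
((~R -> Q) -> S): 1 > 0.19, so result = 0.19
(((~R -> Q) -> S) -> P): 0.19 > 0.16, so result = 0.16
((((~R -> Q) -> S) -> P) -> R): 0.16 ≤ 0.71, so result = 1
(((((~R -> Q) -> S) -> P) -> R) -> S): 1 > 0.19, so result = 0.19
((((((~R -> Q) -> S) -> P) -> R) -> S) -> R): 0.19 ≤ 0.71, so result = 1
(((((((~R -> Q) -> S) -> P) -> R) -> S) -> R) -> S): 1 > 0.19, so result = 0.19
((((((((~R -> Q) -> S) -> P) -> R) -> S) -> R) -> S) -> P): 0.19 > 0.16, so result = 0.16
(((((((((~R -> Q) -> S) -> P) -> R) -> S) -> R) -> S) -> P) -> R): 0.16 ≤ 0.71, so result = 1
((((((((((~R -> Q) -> S) -> P) -> R) -> S) -> R) -> S) -> P) -> R) -> P): 1 > 0.16, so result = 0.16
(((((((((((~R -> Q) -> S) -> P) -> R) -> S) -> R) -> S) -> P) -> R) -> P) -> Q): 0.16 ≤ 0.85, so result = 1
((((((((((((~R -> Q) -> S) -> P) -> R) -> S) -> R) -> S) -> P) -> R) -> P) -> Q) -> P): 1 > 0.16, so result = 0.16
(((((((((((((~R -> Q) -> S) -> P) -> R) -> S) -> R) -> S) -> P) -> R) -> P) -> Q) -> P) -> S): 0.16 ≤ 0.19, so result = 1
((((((((((((((~R -> Q) -> S) -> P) -> R) -> S) -> R) -> S) -> P) -> R) -> P) -> Q) -> P) -> S) -> R): 1 > 0.71, so result = 0.71
(((((((((((((((~R -> Q) -> S) -> P) -> R) -> S) -> R) -> S) -> P) -> R) -> P) -> Q) -> P) -> S) -> R) -> P): 0.71 > 0.16, so result = 0.16
((((((((((((((((~R -> Q) -> S) -> P) -> R) -> S) -> R) -> S) -> P) -> R) -> P) -> Q) -> P) -> S) -> R) -> P) -> P): 0.16 ≤ 0.16, so result = 1
(((((((((((((((((~R -> Q) -> S) -> P) -> R) -> S) -> R) -> S) -> P) -> R) -> P) -> Q) -> P) -> S) -> R) -> P) -> P) -> R): 1 > 0.71, so result = 0.71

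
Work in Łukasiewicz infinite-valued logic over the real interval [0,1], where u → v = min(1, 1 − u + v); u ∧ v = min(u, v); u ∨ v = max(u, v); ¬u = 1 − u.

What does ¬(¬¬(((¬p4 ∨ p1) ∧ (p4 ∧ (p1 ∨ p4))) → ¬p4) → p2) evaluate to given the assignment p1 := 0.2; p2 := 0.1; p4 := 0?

0.90

¬p4: Łukasiewicz ¬ gives 1 − 0 = 1
(¬p4 ∨ p1) = max(1, 0.2) = 1
(p1 ∨ p4) = max(0.2, 0) = 0.2
(p4 ∧ (p1 ∨ p4)) = min(0, 0.2) = 0
((¬p4 ∨ p1) ∧ (p4 ∧ (p1 ∨ p4))) = min(1, 0) = 0
¬p4: Łukasiewicz ¬ gives 1 − 0 = 1
(((¬p4 ∨ p1) ∧ (p4 ∧ (p1 ∨ p4))) → ¬p4): min(1, 1 − 0 + 1) = 1
¬(((¬p4 ∨ p1) ∧ (p4 ∧ (p1 ∨ p4))) → ¬p4): Łukasiewicz ¬ gives 1 − 1 = 0
¬¬(((¬p4 ∨ p1) ∧ (p4 ∧ (p1 ∨ p4))) → ¬p4): Łukasiewicz ¬ gives 1 − 0 = 1
(¬¬(((¬p4 ∨ p1) ∧ (p4 ∧ (p1 ∨ p4))) → ¬p4) → p2): min(1, 1 − 1 + 0.1) = 0.1
¬(¬¬(((¬p4 ∨ p1) ∧ (p4 ∧ (p1 ∨ p4))) → ¬p4) → p2): Łukasiewicz ¬ gives 1 − 0.1 = 0.9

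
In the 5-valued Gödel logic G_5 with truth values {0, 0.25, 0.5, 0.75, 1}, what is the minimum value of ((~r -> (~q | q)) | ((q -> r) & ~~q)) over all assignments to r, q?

The minimum is attained at r = 0, q = 0.25:
  ~r: Gödel ¬ of 0 = 1 (operand is 0)
  ~q: Gödel ¬ of 0.25 = 0 (operand ≠ 0)
  (~q | q) = max(0, 0.25) = 0.25
  (~r -> (~q | q)): 1 > 0.25, so result = 0.25
  (q -> r): 0.25 > 0, so result = 0
  ~q: Gödel ¬ of 0.25 = 0 (operand ≠ 0)
  ~~q: Gödel ¬ of 0 = 1 (operand is 0)
  ((q -> r) & ~~q) = min(0, 1) = 0
  ((~r -> (~q | q)) | ((q -> r) & ~~q)) = max(0.25, 0) = 0.25
Checking all 25 assignments confirms none give a value below 0.25.

0.25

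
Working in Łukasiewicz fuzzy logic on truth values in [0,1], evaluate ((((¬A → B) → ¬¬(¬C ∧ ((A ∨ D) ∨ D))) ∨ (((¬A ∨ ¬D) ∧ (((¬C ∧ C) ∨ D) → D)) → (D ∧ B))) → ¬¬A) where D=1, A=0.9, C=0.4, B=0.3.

¬A: Łukasiewicz ¬ gives 1 − 0.9 = 0.1
(¬A → B): min(1, 1 − 0.1 + 0.3) = 1
¬C: Łukasiewicz ¬ gives 1 − 0.4 = 0.6
(A ∨ D) = max(0.9, 1) = 1
((A ∨ D) ∨ D) = max(1, 1) = 1
(¬C ∧ ((A ∨ D) ∨ D)) = min(0.6, 1) = 0.6
¬(¬C ∧ ((A ∨ D) ∨ D)): Łukasiewicz ¬ gives 1 − 0.6 = 0.4
¬¬(¬C ∧ ((A ∨ D) ∨ D)): Łukasiewicz ¬ gives 1 − 0.4 = 0.6
((¬A → B) → ¬¬(¬C ∧ ((A ∨ D) ∨ D))): min(1, 1 − 1 + 0.6) = 0.6
¬A: Łukasiewicz ¬ gives 1 − 0.9 = 0.1
¬D: Łukasiewicz ¬ gives 1 − 1 = 0
(¬A ∨ ¬D) = max(0.1, 0) = 0.1
¬C: Łukasiewicz ¬ gives 1 − 0.4 = 0.6
(¬C ∧ C) = min(0.6, 0.4) = 0.4
((¬C ∧ C) ∨ D) = max(0.4, 1) = 1
(((¬C ∧ C) ∨ D) → D): min(1, 1 − 1 + 1) = 1
((¬A ∨ ¬D) ∧ (((¬C ∧ C) ∨ D) → D)) = min(0.1, 1) = 0.1
(D ∧ B) = min(1, 0.3) = 0.3
(((¬A ∨ ¬D) ∧ (((¬C ∧ C) ∨ D) → D)) → (D ∧ B)): min(1, 1 − 0.1 + 0.3) = 1
(((¬A → B) → ¬¬(¬C ∧ ((A ∨ D) ∨ D))) ∨ (((¬A ∨ ¬D) ∧ (((¬C ∧ C) ∨ D) → D)) → (D ∧ B))) = max(0.6, 1) = 1
¬A: Łukasiewicz ¬ gives 1 − 0.9 = 0.1
¬¬A: Łukasiewicz ¬ gives 1 − 0.1 = 0.9
((((¬A → B) → ¬¬(¬C ∧ ((A ∨ D) ∨ D))) ∨ (((¬A ∨ ¬D) ∧ (((¬C ∧ C) ∨ D) → D)) → (D ∧ B))) → ¬¬A): min(1, 1 − 1 + 0.9) = 0.9

0.90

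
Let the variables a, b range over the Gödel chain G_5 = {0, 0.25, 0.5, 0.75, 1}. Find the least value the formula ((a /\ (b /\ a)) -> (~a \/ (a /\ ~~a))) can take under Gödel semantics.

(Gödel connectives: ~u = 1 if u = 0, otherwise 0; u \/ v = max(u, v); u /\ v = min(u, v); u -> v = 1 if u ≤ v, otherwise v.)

Every assignment gives 1. For instance at a = 0, b = 0:
  (b /\ a) = min(0, 0) = 0
  (a /\ (b /\ a)) = min(0, 0) = 0
  ~a: Gödel ¬ of 0 = 1 (operand is 0)
  ~a: Gödel ¬ of 0 = 1 (operand is 0)
  ~~a: Gödel ¬ of 1 = 0 (operand ≠ 0)
  (a /\ ~~a) = min(0, 0) = 0
  (~a \/ (a /\ ~~a)) = max(1, 0) = 1
  ((a /\ (b /\ a)) -> (~a \/ (a /\ ~~a))): 0 ≤ 1, so result = 1
All 25 assignments give value 1 — the formula is a G_5-tautology.

1.00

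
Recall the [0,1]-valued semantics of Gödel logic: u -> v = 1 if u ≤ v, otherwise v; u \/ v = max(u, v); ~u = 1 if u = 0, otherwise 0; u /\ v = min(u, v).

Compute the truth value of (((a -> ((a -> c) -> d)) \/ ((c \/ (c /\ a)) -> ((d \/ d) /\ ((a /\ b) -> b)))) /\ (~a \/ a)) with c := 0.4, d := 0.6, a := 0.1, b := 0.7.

(a -> c): 0.1 ≤ 0.4, so result = 1
((a -> c) -> d): 1 > 0.6, so result = 0.6
(a -> ((a -> c) -> d)): 0.1 ≤ 0.6, so result = 1
(c /\ a) = min(0.4, 0.1) = 0.1
(c \/ (c /\ a)) = max(0.4, 0.1) = 0.4
(d \/ d) = max(0.6, 0.6) = 0.6
(a /\ b) = min(0.1, 0.7) = 0.1
((a /\ b) -> b): 0.1 ≤ 0.7, so result = 1
((d \/ d) /\ ((a /\ b) -> b)) = min(0.6, 1) = 0.6
((c \/ (c /\ a)) -> ((d \/ d) /\ ((a /\ b) -> b))): 0.4 ≤ 0.6, so result = 1
((a -> ((a -> c) -> d)) \/ ((c \/ (c /\ a)) -> ((d \/ d) /\ ((a /\ b) -> b)))) = max(1, 1) = 1
~a: Gödel ¬ of 0.1 = 0 (operand ≠ 0)
(~a \/ a) = max(0, 0.1) = 0.1
(((a -> ((a -> c) -> d)) \/ ((c \/ (c /\ a)) -> ((d \/ d) /\ ((a /\ b) -> b)))) /\ (~a \/ a)) = min(1, 0.1) = 0.1

0.10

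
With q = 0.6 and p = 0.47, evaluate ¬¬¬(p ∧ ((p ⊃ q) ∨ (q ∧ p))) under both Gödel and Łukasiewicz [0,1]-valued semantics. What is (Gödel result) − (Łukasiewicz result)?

Gödel evaluation:
  (p ⊃ q): 0.47 ≤ 0.6, so result = 1
  (q ∧ p) = min(0.6, 0.47) = 0.47
  ((p ⊃ q) ∨ (q ∧ p)) = max(1, 0.47) = 1
  (p ∧ ((p ⊃ q) ∨ (q ∧ p))) = min(0.47, 1) = 0.47
  ¬(p ∧ ((p ⊃ q) ∨ (q ∧ p))): Gödel ¬ of 0.47 = 0 (operand ≠ 0)
  ¬¬(p ∧ ((p ⊃ q) ∨ (q ∧ p))): Gödel ¬ of 0 = 1 (operand is 0)
  ¬¬¬(p ∧ ((p ⊃ q) ∨ (q ∧ p))): Gödel ¬ of 1 = 0 (operand ≠ 0)
  Gödel value = 0
Łukasiewicz evaluation:
  (p ⊃ q): min(1, 1 − 0.47 + 0.6) = 1
  (q ∧ p) = min(0.6, 0.47) = 0.47
  ((p ⊃ q) ∨ (q ∧ p)) = max(1, 0.47) = 1
  (p ∧ ((p ⊃ q) ∨ (q ∧ p))) = min(0.47, 1) = 0.47
  ¬(p ∧ ((p ⊃ q) ∨ (q ∧ p))): Łukasiewicz ¬ gives 1 − 0.47 = 0.53
  ¬¬(p ∧ ((p ⊃ q) ∨ (q ∧ p))): Łukasiewicz ¬ gives 1 − 0.53 = 0.47
  ¬¬¬(p ∧ ((p ⊃ q) ∨ (q ∧ p))): Łukasiewicz ¬ gives 1 − 0.47 = 0.53
  Łukasiewicz value = 0.53
Difference: 0 − 0.53 = -0.53

-0.53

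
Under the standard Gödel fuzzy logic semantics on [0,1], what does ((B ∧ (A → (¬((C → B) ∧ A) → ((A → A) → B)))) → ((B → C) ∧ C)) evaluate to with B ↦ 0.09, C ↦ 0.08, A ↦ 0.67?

(C → B): 0.08 ≤ 0.09, so result = 1
((C → B) ∧ A) = min(1, 0.67) = 0.67
¬((C → B) ∧ A): Gödel ¬ of 0.67 = 0 (operand ≠ 0)
(A → A): 0.67 ≤ 0.67, so result = 1
((A → A) → B): 1 > 0.09, so result = 0.09
(¬((C → B) ∧ A) → ((A → A) → B)): 0 ≤ 0.09, so result = 1
(A → (¬((C → B) ∧ A) → ((A → A) → B))): 0.67 ≤ 1, so result = 1
(B ∧ (A → (¬((C → B) ∧ A) → ((A → A) → B)))) = min(0.09, 1) = 0.09
(B → C): 0.09 > 0.08, so result = 0.08
((B → C) ∧ C) = min(0.08, 0.08) = 0.08
((B ∧ (A → (¬((C → B) ∧ A) → ((A → A) → B)))) → ((B → C) ∧ C)): 0.09 > 0.08, so result = 0.08

0.08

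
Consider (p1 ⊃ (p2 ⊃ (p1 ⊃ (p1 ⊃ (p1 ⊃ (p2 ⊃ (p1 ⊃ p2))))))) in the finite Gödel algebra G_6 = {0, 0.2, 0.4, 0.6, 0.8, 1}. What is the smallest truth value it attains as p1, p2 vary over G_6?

1.00

Every assignment gives 1. For instance at p1 = 0, p2 = 0:
  (p1 ⊃ p2): 0 ≤ 0, so result = 1
  (p2 ⊃ (p1 ⊃ p2)): 0 ≤ 1, so result = 1
  (p1 ⊃ (p2 ⊃ (p1 ⊃ p2))): 0 ≤ 1, so result = 1
  (p1 ⊃ (p1 ⊃ (p2 ⊃ (p1 ⊃ p2)))): 0 ≤ 1, so result = 1
  (p1 ⊃ (p1 ⊃ (p1 ⊃ (p2 ⊃ (p1 ⊃ p2))))): 0 ≤ 1, so result = 1
  (p2 ⊃ (p1 ⊃ (p1 ⊃ (p1 ⊃ (p2 ⊃ (p1 ⊃ p2)))))): 0 ≤ 1, so result = 1
  (p1 ⊃ (p2 ⊃ (p1 ⊃ (p1 ⊃ (p1 ⊃ (p2 ⊃ (p1 ⊃ p2))))))): 0 ≤ 1, so result = 1
All 36 assignments give value 1 — the formula is a G_6-tautology.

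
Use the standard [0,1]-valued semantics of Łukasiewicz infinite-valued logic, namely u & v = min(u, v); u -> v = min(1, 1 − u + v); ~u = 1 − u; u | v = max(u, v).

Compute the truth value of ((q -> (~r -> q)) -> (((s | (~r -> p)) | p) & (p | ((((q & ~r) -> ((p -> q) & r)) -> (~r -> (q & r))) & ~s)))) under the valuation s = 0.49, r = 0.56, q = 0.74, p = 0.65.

~r: Łukasiewicz ¬ gives 1 − 0.56 = 0.44
(~r -> q): min(1, 1 − 0.44 + 0.74) = 1
(q -> (~r -> q)): min(1, 1 − 0.74 + 1) = 1
~r: Łukasiewicz ¬ gives 1 − 0.56 = 0.44
(~r -> p): min(1, 1 − 0.44 + 0.65) = 1
(s | (~r -> p)) = max(0.49, 1) = 1
((s | (~r -> p)) | p) = max(1, 0.65) = 1
~r: Łukasiewicz ¬ gives 1 − 0.56 = 0.44
(q & ~r) = min(0.74, 0.44) = 0.44
(p -> q): min(1, 1 − 0.65 + 0.74) = 1
((p -> q) & r) = min(1, 0.56) = 0.56
((q & ~r) -> ((p -> q) & r)): min(1, 1 − 0.44 + 0.56) = 1
~r: Łukasiewicz ¬ gives 1 − 0.56 = 0.44
(q & r) = min(0.74, 0.56) = 0.56
(~r -> (q & r)): min(1, 1 − 0.44 + 0.56) = 1
(((q & ~r) -> ((p -> q) & r)) -> (~r -> (q & r))): min(1, 1 − 1 + 1) = 1
~s: Łukasiewicz ¬ gives 1 − 0.49 = 0.51
((((q & ~r) -> ((p -> q) & r)) -> (~r -> (q & r))) & ~s) = min(1, 0.51) = 0.51
(p | ((((q & ~r) -> ((p -> q) & r)) -> (~r -> (q & r))) & ~s)) = max(0.65, 0.51) = 0.65
(((s | (~r -> p)) | p) & (p | ((((q & ~r) -> ((p -> q) & r)) -> (~r -> (q & r))) & ~s))) = min(1, 0.65) = 0.65
((q -> (~r -> q)) -> (((s | (~r -> p)) | p) & (p | ((((q & ~r) -> ((p -> q) & r)) -> (~r -> (q & r))) & ~s)))): min(1, 1 − 1 + 0.65) = 0.65

0.65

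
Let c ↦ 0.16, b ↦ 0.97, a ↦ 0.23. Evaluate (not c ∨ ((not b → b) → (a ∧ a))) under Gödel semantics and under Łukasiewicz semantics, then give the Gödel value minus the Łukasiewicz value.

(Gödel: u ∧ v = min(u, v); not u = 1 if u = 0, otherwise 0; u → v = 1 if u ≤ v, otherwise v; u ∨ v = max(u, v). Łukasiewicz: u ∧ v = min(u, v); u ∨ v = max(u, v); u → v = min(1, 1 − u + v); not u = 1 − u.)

Gödel evaluation:
  not c: Gödel ¬ of 0.16 = 0 (operand ≠ 0)
  not b: Gödel ¬ of 0.97 = 0 (operand ≠ 0)
  (not b → b): 0 ≤ 0.97, so result = 1
  (a ∧ a) = min(0.23, 0.23) = 0.23
  ((not b → b) → (a ∧ a)): 1 > 0.23, so result = 0.23
  (not c ∨ ((not b → b) → (a ∧ a))) = max(0, 0.23) = 0.23
  Gödel value = 0.23
Łukasiewicz evaluation:
  not c: Łukasiewicz ¬ gives 1 − 0.16 = 0.84
  not b: Łukasiewicz ¬ gives 1 − 0.97 = 0.03
  (not b → b): min(1, 1 − 0.03 + 0.97) = 1
  (a ∧ a) = min(0.23, 0.23) = 0.23
  ((not b → b) → (a ∧ a)): min(1, 1 − 1 + 0.23) = 0.23
  (not c ∨ ((not b → b) → (a ∧ a))) = max(0.84, 0.23) = 0.84
  Łukasiewicz value = 0.84
Difference: 0.23 − 0.84 = -0.61

-0.61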